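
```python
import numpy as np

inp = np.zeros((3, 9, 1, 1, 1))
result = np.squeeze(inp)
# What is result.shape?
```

(3, 9)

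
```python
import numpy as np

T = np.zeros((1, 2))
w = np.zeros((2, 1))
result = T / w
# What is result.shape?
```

(2, 2)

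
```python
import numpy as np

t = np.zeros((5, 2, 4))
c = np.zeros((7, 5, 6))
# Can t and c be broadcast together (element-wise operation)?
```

No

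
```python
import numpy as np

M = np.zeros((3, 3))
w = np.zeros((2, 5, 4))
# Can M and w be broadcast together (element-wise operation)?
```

No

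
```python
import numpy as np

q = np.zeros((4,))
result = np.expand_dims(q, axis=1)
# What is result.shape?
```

(4, 1)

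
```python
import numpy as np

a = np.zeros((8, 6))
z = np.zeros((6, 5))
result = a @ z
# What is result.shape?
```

(8, 5)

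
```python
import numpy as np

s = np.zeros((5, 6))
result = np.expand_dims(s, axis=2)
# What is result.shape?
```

(5, 6, 1)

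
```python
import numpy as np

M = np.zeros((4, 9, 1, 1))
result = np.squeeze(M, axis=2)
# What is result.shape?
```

(4, 9, 1)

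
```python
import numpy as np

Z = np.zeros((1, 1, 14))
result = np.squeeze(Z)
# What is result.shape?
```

(14,)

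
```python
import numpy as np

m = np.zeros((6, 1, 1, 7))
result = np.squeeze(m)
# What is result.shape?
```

(6, 7)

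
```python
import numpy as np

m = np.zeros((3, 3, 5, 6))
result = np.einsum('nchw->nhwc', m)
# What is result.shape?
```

(3, 5, 6, 3)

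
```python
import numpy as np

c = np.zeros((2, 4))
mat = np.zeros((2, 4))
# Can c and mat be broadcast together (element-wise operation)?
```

Yes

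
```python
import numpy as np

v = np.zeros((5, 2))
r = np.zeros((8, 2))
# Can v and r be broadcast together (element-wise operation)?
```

No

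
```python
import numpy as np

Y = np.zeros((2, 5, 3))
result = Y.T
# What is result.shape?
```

(3, 5, 2)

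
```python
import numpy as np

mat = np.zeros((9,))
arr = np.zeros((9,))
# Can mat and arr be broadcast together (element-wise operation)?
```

Yes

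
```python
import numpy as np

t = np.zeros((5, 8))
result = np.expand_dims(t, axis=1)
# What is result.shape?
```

(5, 1, 8)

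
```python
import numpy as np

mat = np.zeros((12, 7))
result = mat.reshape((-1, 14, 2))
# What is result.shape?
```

(3, 14, 2)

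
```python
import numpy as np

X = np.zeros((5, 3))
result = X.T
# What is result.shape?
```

(3, 5)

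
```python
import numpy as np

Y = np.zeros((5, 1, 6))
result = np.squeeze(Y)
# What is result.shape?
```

(5, 6)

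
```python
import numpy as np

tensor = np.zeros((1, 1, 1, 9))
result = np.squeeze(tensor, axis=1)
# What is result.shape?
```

(1, 1, 9)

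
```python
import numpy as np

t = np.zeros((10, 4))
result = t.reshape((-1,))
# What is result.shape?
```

(40,)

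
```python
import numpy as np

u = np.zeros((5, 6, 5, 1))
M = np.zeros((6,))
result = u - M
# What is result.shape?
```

(5, 6, 5, 6)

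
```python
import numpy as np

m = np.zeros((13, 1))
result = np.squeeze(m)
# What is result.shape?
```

(13,)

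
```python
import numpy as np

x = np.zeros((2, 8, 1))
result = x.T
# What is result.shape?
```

(1, 8, 2)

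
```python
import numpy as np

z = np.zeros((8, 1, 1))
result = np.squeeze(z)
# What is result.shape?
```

(8,)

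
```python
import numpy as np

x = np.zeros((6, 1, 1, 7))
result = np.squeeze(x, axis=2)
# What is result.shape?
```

(6, 1, 7)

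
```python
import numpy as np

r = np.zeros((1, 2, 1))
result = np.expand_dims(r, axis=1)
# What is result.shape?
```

(1, 1, 2, 1)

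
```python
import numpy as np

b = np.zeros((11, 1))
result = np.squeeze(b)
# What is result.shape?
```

(11,)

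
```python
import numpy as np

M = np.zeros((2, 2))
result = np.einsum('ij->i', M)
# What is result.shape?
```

(2,)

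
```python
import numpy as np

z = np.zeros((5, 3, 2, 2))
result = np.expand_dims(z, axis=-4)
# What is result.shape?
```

(5, 1, 3, 2, 2)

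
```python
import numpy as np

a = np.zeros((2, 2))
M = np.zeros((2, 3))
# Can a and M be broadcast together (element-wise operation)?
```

No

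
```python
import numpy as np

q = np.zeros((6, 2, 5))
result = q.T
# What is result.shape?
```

(5, 2, 6)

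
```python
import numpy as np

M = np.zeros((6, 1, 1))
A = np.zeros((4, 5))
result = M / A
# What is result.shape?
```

(6, 4, 5)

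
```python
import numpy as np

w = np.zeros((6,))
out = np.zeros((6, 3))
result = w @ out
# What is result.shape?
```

(3,)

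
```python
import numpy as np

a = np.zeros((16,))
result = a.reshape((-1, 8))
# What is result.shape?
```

(2, 8)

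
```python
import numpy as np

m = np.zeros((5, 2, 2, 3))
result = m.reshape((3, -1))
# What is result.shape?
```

(3, 20)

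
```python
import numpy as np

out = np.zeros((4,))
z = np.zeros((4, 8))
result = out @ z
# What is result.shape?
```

(8,)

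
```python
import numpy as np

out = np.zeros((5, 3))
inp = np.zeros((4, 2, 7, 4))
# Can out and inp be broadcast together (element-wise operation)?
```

No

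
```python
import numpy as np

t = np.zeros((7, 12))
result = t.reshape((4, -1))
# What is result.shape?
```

(4, 21)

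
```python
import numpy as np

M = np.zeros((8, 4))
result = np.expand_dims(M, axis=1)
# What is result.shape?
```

(8, 1, 4)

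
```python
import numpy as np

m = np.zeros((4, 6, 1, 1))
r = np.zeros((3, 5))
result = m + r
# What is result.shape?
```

(4, 6, 3, 5)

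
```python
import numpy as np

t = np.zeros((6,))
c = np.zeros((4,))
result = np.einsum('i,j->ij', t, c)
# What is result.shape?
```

(6, 4)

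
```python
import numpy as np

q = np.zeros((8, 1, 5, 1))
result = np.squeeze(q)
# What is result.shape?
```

(8, 5)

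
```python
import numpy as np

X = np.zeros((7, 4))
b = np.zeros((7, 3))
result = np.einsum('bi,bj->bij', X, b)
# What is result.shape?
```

(7, 4, 3)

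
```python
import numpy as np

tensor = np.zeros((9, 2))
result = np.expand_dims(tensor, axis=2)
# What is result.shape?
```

(9, 2, 1)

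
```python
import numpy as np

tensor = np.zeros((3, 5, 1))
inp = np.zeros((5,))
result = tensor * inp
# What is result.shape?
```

(3, 5, 5)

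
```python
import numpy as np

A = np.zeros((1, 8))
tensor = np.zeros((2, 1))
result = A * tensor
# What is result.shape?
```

(2, 8)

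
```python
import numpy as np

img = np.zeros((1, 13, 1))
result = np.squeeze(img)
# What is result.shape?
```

(13,)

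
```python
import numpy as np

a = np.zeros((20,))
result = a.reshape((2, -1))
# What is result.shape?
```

(2, 10)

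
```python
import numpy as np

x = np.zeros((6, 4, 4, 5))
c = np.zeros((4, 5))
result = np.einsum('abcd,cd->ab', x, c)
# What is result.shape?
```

(6, 4)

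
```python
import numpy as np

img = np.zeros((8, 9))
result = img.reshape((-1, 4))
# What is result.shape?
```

(18, 4)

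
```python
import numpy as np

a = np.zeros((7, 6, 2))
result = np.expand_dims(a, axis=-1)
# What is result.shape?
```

(7, 6, 2, 1)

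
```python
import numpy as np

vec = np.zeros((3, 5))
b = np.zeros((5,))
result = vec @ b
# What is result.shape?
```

(3,)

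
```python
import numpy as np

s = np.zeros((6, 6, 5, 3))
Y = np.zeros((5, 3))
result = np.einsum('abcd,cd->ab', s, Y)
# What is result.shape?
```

(6, 6)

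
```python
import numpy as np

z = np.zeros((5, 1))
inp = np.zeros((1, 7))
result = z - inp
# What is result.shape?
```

(5, 7)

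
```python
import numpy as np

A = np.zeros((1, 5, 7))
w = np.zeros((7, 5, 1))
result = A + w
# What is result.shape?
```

(7, 5, 7)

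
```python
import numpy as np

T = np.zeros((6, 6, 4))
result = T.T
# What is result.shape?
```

(4, 6, 6)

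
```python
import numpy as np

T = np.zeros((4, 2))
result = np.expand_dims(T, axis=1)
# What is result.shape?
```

(4, 1, 2)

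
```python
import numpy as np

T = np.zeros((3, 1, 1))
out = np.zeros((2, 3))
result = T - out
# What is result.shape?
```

(3, 2, 3)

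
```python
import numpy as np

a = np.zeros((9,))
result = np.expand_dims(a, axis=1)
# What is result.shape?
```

(9, 1)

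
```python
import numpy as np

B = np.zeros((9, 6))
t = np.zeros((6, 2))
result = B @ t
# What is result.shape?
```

(9, 2)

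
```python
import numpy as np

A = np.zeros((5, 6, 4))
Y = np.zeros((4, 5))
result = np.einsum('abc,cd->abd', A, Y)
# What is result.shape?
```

(5, 6, 5)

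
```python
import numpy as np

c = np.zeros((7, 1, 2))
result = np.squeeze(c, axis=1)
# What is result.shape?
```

(7, 2)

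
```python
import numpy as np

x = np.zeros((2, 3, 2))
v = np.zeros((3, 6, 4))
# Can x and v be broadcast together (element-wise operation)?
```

No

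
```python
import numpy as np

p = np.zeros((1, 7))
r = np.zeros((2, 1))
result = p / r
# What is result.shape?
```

(2, 7)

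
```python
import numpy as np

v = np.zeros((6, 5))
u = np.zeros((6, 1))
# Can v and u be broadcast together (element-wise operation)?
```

Yes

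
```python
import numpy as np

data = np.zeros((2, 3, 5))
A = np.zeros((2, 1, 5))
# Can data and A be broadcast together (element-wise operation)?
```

Yes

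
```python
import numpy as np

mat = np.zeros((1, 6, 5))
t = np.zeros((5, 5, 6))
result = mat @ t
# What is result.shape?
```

(5, 6, 6)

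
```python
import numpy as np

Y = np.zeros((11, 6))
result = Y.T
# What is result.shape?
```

(6, 11)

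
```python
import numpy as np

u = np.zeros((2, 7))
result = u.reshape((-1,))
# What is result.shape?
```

(14,)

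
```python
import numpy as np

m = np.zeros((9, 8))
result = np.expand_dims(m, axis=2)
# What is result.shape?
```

(9, 8, 1)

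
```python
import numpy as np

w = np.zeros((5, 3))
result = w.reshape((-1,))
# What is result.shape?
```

(15,)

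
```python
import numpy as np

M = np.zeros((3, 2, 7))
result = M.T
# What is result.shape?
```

(7, 2, 3)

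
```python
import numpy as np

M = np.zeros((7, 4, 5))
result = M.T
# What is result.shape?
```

(5, 4, 7)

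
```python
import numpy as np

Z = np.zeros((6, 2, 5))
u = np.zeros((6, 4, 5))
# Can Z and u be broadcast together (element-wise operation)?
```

No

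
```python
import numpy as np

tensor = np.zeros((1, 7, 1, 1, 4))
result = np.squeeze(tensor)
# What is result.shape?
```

(7, 4)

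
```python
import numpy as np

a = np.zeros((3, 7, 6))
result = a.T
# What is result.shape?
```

(6, 7, 3)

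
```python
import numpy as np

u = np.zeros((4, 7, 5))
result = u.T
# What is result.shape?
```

(5, 7, 4)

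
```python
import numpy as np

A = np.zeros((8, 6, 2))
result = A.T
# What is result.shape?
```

(2, 6, 8)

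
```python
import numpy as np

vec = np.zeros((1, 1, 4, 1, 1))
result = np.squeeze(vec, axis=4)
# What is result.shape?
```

(1, 1, 4, 1)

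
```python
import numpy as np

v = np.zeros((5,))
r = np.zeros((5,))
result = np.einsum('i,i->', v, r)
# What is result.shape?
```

()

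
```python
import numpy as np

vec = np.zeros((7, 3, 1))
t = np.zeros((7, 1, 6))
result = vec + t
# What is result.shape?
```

(7, 3, 6)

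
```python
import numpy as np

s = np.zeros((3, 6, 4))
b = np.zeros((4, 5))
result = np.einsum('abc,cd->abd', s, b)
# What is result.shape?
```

(3, 6, 5)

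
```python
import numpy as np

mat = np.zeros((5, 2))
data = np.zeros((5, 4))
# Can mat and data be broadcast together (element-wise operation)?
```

No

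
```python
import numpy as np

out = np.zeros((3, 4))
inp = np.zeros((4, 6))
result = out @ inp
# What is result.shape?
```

(3, 6)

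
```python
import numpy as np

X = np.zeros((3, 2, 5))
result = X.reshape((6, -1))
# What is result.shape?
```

(6, 5)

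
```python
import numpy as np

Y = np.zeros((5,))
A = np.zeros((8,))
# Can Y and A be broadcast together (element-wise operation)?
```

No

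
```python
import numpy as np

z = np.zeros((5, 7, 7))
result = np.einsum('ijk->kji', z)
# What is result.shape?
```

(7, 7, 5)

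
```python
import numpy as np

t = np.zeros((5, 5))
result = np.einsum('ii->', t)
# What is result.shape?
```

()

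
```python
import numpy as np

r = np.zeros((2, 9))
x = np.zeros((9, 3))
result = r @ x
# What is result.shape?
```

(2, 3)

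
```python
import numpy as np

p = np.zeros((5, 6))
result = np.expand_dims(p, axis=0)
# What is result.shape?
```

(1, 5, 6)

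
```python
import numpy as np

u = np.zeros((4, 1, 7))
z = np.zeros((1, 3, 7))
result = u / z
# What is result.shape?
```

(4, 3, 7)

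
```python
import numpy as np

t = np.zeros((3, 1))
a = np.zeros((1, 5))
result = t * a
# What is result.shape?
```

(3, 5)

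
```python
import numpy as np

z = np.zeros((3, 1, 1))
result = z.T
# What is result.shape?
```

(1, 1, 3)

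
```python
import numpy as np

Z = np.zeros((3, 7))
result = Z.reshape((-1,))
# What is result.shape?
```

(21,)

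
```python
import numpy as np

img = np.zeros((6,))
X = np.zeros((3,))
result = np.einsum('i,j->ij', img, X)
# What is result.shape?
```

(6, 3)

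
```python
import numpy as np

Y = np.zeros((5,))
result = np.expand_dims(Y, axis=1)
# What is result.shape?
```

(5, 1)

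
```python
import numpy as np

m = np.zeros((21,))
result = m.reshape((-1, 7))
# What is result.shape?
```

(3, 7)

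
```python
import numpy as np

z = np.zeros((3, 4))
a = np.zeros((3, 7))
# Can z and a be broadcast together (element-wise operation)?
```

No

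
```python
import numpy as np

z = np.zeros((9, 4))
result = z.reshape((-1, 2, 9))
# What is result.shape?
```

(2, 2, 9)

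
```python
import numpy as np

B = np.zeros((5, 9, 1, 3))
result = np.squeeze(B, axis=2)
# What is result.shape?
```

(5, 9, 3)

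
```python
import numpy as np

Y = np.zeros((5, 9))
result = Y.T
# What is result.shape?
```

(9, 5)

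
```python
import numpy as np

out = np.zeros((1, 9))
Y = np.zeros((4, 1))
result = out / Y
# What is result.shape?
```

(4, 9)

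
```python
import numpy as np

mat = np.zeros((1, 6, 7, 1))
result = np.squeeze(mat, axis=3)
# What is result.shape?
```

(1, 6, 7)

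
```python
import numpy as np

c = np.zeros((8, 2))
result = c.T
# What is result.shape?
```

(2, 8)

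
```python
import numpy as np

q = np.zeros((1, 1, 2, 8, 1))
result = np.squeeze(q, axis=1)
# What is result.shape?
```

(1, 2, 8, 1)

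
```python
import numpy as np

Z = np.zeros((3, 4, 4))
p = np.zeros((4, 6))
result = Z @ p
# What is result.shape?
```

(3, 4, 6)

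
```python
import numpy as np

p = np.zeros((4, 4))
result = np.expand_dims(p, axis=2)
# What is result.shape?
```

(4, 4, 1)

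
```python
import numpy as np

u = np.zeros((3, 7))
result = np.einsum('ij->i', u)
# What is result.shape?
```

(3,)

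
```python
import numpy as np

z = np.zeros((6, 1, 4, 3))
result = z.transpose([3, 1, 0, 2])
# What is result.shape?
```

(3, 1, 6, 4)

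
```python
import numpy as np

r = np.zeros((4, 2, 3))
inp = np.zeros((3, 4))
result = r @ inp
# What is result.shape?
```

(4, 2, 4)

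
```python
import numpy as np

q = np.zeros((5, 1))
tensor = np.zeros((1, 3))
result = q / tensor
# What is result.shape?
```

(5, 3)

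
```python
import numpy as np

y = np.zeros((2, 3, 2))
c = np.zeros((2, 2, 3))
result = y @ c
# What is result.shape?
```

(2, 3, 3)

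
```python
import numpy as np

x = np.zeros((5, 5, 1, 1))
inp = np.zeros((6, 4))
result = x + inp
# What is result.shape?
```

(5, 5, 6, 4)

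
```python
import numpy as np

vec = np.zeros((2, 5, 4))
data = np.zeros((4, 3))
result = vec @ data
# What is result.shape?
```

(2, 5, 3)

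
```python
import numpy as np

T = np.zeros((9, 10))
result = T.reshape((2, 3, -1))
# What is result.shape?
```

(2, 3, 15)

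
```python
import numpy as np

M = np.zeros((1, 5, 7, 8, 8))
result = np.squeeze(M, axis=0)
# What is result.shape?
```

(5, 7, 8, 8)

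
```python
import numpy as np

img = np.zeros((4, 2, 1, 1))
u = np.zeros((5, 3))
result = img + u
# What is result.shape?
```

(4, 2, 5, 3)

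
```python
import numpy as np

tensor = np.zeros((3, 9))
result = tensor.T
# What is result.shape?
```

(9, 3)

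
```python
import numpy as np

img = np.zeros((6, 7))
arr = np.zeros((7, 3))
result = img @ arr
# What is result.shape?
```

(6, 3)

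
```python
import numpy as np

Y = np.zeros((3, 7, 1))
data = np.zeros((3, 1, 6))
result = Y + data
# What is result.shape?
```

(3, 7, 6)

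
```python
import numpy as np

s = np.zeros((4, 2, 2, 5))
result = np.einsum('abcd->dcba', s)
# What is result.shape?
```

(5, 2, 2, 4)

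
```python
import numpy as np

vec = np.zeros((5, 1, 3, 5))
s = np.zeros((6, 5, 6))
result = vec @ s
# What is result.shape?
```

(5, 6, 3, 6)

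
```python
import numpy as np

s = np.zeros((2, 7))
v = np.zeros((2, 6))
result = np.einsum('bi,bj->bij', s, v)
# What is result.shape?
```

(2, 7, 6)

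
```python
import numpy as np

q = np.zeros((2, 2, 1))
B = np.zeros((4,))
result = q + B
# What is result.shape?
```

(2, 2, 4)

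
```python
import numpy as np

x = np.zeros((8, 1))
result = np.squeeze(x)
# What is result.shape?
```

(8,)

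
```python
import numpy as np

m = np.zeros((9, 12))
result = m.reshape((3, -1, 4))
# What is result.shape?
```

(3, 9, 4)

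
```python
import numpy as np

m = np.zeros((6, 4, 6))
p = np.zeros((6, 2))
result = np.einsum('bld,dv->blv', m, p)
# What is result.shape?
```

(6, 4, 2)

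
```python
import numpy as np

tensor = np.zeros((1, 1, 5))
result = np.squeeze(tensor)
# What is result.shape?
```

(5,)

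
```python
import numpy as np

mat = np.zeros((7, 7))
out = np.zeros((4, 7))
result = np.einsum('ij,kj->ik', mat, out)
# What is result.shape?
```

(7, 4)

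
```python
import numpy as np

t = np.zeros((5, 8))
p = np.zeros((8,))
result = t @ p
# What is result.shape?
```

(5,)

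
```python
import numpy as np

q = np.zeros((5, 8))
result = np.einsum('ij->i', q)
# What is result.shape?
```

(5,)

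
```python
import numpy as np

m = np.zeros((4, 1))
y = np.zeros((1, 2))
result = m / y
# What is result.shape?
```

(4, 2)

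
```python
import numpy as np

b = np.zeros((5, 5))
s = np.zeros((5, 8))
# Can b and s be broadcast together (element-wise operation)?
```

No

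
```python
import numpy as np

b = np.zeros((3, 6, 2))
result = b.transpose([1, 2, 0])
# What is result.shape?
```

(6, 2, 3)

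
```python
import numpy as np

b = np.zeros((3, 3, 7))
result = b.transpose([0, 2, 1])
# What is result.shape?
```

(3, 7, 3)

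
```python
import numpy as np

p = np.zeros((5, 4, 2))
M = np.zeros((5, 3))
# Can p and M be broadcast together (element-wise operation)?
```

No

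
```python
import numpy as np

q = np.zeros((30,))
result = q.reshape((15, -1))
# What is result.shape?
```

(15, 2)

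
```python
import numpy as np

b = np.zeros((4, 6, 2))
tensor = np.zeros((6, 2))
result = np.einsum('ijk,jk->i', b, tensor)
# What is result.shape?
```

(4,)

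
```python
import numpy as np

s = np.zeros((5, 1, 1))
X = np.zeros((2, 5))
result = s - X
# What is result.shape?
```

(5, 2, 5)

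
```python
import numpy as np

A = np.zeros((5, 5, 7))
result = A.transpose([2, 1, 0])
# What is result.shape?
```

(7, 5, 5)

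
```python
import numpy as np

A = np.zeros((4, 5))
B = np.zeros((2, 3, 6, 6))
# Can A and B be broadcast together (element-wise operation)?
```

No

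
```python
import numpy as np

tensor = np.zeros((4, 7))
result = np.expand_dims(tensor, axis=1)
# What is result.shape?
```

(4, 1, 7)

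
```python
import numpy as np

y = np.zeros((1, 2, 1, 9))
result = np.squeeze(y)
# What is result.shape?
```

(2, 9)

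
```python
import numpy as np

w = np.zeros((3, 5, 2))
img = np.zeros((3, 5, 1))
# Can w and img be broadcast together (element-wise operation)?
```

Yes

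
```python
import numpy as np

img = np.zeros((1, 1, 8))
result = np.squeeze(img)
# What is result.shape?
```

(8,)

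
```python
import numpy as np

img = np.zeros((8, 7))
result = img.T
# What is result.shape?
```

(7, 8)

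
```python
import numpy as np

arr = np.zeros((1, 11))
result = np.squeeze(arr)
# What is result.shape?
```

(11,)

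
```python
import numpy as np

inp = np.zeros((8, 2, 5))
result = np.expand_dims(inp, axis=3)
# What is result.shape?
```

(8, 2, 5, 1)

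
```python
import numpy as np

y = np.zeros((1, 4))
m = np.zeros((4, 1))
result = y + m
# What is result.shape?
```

(4, 4)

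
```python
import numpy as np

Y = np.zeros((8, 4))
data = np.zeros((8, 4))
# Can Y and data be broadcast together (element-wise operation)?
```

Yes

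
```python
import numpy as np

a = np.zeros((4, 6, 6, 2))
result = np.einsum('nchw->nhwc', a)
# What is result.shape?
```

(4, 6, 2, 6)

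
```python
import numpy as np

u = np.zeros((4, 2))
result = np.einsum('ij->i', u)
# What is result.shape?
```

(4,)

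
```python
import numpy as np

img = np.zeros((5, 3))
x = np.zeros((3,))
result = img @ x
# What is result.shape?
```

(5,)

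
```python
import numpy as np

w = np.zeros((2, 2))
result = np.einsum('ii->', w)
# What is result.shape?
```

()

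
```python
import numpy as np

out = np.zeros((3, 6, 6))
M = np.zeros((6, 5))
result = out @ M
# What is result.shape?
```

(3, 6, 5)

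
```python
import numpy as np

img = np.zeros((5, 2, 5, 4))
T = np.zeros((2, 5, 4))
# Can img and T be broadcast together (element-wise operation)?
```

Yes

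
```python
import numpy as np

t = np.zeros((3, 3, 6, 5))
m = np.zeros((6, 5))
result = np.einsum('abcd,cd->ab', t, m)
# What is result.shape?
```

(3, 3)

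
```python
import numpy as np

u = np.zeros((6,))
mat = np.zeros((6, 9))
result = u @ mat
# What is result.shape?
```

(9,)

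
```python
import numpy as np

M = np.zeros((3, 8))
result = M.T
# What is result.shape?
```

(8, 3)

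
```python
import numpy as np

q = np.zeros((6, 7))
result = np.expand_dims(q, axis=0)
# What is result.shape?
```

(1, 6, 7)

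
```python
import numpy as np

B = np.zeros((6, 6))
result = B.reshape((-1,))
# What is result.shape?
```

(36,)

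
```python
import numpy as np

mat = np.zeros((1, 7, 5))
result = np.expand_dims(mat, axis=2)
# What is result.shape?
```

(1, 7, 1, 5)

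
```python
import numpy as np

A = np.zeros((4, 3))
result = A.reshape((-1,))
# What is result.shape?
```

(12,)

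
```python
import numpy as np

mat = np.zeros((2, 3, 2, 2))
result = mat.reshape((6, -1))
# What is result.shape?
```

(6, 4)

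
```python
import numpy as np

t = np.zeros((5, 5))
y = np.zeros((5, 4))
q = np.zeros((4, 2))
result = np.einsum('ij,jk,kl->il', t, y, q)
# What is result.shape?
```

(5, 2)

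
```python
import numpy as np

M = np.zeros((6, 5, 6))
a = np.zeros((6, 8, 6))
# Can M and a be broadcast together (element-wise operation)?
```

No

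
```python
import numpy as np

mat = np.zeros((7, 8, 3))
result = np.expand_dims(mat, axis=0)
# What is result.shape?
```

(1, 7, 8, 3)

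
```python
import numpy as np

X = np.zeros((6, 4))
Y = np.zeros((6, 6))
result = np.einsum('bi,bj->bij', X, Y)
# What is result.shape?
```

(6, 4, 6)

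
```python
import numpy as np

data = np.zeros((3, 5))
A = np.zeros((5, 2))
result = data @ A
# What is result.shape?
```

(3, 2)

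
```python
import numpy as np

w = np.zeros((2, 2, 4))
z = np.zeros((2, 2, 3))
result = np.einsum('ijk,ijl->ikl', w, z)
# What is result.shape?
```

(2, 4, 3)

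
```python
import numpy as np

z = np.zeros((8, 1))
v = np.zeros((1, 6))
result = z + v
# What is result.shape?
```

(8, 6)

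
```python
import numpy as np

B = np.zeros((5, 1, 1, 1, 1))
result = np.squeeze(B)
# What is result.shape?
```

(5,)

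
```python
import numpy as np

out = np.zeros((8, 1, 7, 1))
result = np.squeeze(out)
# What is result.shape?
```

(8, 7)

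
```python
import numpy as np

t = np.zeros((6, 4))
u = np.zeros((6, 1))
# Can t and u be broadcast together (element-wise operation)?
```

Yes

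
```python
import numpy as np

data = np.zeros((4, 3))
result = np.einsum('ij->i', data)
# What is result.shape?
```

(4,)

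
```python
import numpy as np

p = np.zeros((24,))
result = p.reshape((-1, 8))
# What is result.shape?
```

(3, 8)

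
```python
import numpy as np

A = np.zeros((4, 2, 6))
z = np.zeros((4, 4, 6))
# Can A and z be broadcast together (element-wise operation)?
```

No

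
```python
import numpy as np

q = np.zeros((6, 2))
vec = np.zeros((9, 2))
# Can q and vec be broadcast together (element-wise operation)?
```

No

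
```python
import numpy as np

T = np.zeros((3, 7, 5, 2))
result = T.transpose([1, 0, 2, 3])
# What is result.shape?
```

(7, 3, 5, 2)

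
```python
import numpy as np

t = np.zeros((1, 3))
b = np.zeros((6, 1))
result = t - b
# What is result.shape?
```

(6, 3)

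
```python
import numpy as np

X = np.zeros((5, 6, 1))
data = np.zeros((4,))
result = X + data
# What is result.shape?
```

(5, 6, 4)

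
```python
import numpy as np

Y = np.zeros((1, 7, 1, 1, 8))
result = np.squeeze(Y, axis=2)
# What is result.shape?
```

(1, 7, 1, 8)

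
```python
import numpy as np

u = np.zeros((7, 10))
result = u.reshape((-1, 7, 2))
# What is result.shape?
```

(5, 7, 2)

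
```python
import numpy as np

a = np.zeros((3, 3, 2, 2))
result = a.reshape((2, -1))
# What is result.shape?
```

(2, 18)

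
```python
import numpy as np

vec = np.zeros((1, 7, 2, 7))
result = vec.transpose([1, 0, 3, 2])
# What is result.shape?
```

(7, 1, 7, 2)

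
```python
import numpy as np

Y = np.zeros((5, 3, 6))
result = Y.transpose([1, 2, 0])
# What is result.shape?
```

(3, 6, 5)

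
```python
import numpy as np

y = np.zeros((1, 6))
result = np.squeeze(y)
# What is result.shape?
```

(6,)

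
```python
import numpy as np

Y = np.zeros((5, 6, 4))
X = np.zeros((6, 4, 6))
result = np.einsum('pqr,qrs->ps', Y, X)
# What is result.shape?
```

(5, 6)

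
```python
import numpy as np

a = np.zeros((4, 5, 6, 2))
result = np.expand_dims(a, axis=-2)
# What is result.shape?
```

(4, 5, 6, 1, 2)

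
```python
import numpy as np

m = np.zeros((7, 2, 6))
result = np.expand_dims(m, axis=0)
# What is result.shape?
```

(1, 7, 2, 6)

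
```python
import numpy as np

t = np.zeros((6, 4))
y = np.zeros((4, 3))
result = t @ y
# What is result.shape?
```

(6, 3)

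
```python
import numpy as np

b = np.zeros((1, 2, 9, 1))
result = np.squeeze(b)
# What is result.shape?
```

(2, 9)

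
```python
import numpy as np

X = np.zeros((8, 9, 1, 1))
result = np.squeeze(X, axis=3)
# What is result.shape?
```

(8, 9, 1)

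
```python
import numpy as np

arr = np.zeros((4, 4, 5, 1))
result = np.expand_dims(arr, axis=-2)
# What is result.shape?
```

(4, 4, 5, 1, 1)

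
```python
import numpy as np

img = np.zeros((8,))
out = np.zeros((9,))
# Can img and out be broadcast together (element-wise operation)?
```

No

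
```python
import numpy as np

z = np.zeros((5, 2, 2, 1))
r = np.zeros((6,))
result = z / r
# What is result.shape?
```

(5, 2, 2, 6)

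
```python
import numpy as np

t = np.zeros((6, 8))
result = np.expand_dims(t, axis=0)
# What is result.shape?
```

(1, 6, 8)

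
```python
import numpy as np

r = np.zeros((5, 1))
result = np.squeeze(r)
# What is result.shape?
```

(5,)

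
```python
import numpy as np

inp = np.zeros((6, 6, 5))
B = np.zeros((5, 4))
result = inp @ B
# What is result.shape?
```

(6, 6, 4)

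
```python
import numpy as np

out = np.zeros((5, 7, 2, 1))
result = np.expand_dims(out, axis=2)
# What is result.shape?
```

(5, 7, 1, 2, 1)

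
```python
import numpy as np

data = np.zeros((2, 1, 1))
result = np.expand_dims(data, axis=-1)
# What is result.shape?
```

(2, 1, 1, 1)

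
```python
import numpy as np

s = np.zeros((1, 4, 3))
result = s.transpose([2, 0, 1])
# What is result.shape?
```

(3, 1, 4)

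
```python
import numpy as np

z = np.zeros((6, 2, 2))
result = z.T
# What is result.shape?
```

(2, 2, 6)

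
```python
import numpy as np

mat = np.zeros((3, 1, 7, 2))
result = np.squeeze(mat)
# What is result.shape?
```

(3, 7, 2)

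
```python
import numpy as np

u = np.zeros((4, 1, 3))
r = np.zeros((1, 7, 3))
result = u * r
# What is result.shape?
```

(4, 7, 3)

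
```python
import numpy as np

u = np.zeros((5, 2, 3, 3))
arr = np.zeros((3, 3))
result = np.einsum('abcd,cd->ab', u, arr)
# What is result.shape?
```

(5, 2)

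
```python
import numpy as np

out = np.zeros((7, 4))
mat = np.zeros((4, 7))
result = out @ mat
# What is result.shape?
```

(7, 7)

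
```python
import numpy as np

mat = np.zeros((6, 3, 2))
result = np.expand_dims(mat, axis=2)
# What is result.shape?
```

(6, 3, 1, 2)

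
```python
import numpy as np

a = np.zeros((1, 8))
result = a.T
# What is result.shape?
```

(8, 1)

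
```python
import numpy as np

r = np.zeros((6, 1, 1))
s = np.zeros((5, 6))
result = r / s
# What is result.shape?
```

(6, 5, 6)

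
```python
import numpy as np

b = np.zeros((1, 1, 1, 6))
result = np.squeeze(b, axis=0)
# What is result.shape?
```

(1, 1, 6)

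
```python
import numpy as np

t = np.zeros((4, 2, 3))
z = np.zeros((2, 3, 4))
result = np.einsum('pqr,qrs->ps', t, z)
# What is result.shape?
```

(4, 4)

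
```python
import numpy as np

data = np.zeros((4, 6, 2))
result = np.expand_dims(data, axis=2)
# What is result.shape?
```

(4, 6, 1, 2)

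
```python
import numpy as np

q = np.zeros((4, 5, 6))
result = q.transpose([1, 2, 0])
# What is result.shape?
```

(5, 6, 4)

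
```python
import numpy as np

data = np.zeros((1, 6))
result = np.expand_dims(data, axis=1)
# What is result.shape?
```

(1, 1, 6)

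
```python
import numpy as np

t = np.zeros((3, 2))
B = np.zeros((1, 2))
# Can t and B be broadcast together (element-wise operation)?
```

Yes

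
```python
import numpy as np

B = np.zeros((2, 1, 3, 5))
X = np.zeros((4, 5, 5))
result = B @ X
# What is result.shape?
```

(2, 4, 3, 5)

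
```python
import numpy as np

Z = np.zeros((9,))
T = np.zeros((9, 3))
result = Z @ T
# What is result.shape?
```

(3,)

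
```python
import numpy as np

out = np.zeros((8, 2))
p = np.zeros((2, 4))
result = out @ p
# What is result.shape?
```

(8, 4)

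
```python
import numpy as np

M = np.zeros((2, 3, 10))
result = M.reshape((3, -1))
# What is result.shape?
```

(3, 20)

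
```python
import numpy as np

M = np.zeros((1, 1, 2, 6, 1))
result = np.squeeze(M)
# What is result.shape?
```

(2, 6)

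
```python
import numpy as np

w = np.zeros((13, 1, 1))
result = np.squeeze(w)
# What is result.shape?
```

(13,)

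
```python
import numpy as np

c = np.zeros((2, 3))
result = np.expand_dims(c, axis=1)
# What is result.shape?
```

(2, 1, 3)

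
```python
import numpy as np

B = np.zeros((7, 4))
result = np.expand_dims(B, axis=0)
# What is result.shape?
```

(1, 7, 4)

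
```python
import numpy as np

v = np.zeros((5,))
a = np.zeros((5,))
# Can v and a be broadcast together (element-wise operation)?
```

Yes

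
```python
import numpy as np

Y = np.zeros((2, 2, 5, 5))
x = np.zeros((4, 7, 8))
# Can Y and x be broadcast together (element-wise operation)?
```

No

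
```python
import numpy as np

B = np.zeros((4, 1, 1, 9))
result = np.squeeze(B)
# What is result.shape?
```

(4, 9)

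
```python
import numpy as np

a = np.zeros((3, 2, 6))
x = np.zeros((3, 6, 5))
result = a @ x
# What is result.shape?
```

(3, 2, 5)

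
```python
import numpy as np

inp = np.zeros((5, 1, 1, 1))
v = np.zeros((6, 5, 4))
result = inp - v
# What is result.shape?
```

(5, 6, 5, 4)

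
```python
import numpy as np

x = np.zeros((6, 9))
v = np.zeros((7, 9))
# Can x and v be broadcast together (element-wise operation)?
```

No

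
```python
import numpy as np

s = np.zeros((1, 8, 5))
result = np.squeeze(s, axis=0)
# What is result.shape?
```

(8, 5)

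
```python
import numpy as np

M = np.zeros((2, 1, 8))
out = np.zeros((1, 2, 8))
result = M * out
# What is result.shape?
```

(2, 2, 8)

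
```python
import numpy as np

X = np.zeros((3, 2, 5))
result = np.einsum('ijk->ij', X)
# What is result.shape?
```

(3, 2)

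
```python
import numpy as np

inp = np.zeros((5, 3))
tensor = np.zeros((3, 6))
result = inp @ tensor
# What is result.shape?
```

(5, 6)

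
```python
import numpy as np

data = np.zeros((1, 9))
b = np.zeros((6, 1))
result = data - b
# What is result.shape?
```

(6, 9)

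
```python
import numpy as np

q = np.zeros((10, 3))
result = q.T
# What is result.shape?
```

(3, 10)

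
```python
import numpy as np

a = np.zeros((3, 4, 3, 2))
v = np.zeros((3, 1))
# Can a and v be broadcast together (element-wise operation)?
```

Yes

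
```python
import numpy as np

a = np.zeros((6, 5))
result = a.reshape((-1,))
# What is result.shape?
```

(30,)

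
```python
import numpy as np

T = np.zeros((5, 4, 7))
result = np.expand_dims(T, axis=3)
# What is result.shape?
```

(5, 4, 7, 1)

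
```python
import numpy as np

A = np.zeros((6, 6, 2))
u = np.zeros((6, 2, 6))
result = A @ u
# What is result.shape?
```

(6, 6, 6)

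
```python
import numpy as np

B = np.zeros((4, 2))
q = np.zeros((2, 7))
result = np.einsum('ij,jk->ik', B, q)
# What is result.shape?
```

(4, 7)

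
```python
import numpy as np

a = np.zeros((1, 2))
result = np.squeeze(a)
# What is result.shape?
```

(2,)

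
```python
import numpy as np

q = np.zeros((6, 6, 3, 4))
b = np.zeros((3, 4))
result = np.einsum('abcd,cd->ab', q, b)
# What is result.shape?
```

(6, 6)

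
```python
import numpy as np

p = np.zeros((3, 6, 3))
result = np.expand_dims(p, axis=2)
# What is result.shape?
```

(3, 6, 1, 3)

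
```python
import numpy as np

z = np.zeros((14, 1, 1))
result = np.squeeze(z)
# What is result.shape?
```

(14,)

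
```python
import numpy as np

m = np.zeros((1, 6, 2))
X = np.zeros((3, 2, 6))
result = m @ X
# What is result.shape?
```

(3, 6, 6)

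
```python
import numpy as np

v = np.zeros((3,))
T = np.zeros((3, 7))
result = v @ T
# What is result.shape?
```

(7,)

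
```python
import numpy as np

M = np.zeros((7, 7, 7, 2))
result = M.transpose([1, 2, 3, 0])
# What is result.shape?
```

(7, 7, 2, 7)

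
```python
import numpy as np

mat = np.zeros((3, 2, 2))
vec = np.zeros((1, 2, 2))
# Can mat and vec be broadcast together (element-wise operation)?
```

Yes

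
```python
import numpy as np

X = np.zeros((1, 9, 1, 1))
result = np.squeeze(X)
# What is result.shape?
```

(9,)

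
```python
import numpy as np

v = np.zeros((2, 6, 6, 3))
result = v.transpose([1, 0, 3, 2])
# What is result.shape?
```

(6, 2, 3, 6)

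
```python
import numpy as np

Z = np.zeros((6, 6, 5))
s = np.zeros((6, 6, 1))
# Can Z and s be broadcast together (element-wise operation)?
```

Yes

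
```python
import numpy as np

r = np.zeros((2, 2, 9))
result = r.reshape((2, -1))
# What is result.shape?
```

(2, 18)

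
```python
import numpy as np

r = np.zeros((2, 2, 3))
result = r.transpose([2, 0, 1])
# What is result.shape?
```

(3, 2, 2)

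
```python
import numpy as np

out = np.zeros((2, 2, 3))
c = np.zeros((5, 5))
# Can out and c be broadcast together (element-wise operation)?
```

No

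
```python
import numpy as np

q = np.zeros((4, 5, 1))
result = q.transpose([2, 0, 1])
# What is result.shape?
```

(1, 4, 5)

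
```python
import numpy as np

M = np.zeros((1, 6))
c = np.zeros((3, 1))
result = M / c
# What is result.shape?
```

(3, 6)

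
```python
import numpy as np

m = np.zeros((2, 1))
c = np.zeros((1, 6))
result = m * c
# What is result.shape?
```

(2, 6)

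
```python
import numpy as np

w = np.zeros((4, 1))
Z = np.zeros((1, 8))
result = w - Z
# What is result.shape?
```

(4, 8)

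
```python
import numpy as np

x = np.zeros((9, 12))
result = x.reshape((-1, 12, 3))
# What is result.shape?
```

(3, 12, 3)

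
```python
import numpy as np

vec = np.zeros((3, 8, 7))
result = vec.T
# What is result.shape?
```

(7, 8, 3)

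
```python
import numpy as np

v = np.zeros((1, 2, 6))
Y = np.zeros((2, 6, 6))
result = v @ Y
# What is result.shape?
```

(2, 2, 6)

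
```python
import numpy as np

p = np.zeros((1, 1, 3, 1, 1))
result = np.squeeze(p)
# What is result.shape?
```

(3,)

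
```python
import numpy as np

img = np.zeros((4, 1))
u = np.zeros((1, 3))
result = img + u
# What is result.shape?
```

(4, 3)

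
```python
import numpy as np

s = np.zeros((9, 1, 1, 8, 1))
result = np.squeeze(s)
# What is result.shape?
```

(9, 8)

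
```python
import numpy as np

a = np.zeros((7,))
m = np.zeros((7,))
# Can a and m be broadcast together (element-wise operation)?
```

Yes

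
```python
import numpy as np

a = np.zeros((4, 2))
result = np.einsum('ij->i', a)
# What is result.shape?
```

(4,)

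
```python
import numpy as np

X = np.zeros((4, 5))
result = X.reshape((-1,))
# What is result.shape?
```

(20,)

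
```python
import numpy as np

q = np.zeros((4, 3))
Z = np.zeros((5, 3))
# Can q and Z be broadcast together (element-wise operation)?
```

No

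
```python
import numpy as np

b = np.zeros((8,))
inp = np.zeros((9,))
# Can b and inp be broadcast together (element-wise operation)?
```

No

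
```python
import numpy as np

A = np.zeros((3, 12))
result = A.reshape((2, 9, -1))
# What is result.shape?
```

(2, 9, 2)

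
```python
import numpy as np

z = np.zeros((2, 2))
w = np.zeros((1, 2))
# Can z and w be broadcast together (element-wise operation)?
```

Yes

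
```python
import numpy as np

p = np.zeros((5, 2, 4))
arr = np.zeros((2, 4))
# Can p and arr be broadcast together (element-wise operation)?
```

Yes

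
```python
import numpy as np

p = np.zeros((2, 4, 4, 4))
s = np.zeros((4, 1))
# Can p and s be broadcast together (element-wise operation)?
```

Yes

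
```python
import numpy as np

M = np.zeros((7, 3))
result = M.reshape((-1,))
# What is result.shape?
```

(21,)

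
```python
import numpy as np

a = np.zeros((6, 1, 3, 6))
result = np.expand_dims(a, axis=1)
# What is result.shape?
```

(6, 1, 1, 3, 6)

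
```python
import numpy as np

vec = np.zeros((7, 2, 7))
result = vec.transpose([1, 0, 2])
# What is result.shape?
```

(2, 7, 7)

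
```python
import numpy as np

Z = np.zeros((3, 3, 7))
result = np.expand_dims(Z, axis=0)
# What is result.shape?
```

(1, 3, 3, 7)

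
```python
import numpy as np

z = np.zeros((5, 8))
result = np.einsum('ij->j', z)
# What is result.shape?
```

(8,)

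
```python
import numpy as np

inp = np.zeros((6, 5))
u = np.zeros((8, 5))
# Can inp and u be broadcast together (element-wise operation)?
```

No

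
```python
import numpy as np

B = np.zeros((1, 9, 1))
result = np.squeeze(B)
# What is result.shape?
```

(9,)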